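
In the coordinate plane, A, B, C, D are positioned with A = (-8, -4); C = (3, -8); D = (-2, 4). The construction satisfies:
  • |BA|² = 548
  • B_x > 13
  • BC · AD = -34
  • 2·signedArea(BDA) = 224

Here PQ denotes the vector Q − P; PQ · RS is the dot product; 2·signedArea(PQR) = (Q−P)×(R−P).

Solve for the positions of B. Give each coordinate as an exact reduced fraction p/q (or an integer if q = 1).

B = (14, -12)

1. B_x = 14  [2·signedArea(BDA) = 224 ∩ BC · AD = -34]
2. B_y = -12  [2·signedArea(BDA) = 224 ∩ BC · AD = -34]
   → B = (14, -12)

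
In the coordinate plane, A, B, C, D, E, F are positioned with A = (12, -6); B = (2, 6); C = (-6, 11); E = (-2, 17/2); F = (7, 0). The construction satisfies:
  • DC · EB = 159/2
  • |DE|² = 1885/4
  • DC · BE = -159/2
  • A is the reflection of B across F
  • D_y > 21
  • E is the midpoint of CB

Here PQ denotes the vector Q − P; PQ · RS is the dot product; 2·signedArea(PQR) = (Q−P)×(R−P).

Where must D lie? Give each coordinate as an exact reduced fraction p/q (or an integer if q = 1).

1. D_x = -19  [line 4·x + -5/2·y + 131 = 0 ∩ |DE|² = 1885/4]
2. D_y = 22  [line 4·x + -5/2·y + 131 = 0 ∩ |DE|² = 1885/4]
   → D = (-19, 22)

D = (-19, 22)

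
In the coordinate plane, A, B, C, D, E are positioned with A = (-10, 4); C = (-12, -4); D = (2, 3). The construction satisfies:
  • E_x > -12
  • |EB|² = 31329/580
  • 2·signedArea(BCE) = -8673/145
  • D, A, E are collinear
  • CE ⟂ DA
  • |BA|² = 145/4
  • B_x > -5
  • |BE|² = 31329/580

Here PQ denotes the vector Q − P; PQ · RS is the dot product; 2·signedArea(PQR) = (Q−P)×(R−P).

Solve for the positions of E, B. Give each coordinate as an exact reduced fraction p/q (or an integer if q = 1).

B = (-4, 7/2)
E = (-1642/145, 596/145)

1. E_x = -1642/145  [D, A, E are collinear ∩ CE ⟂ DA]
2. E_y = 596/145  [D, A, E are collinear ∩ CE ⟂ DA]
   → E = (-1642/145, 596/145)
3. B_x = -4  [line -1176/145·x + 98/145·y + -5047/145 = 0 ∩ |BA|² = 145/4]
4. B_y = 7/2  [line -1176/145·x + 98/145·y + -5047/145 = 0 ∩ |BA|² = 145/4]
   → B = (-4, 7/2)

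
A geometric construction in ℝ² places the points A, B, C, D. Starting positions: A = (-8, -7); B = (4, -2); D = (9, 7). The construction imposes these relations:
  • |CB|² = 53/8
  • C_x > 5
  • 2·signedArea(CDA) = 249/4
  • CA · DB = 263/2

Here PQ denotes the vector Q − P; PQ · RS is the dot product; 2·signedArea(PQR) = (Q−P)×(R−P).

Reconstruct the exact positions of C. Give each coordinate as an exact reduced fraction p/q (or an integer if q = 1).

1. C_x = 21/4  [CA · DB = 263/2 ∩ 2·signedArea(CDA) = 249/4]
2. C_y = 1/4  [CA · DB = 263/2 ∩ 2·signedArea(CDA) = 249/4]
   → C = (21/4, 1/4)

C = (21/4, 1/4)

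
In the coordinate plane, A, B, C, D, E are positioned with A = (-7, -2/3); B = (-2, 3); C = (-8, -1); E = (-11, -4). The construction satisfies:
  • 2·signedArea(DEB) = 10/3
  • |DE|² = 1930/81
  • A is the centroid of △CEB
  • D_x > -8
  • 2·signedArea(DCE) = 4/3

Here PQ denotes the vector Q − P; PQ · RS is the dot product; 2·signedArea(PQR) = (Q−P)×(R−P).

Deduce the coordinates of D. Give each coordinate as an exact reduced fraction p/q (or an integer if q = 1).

D = (-22/3, -7/9)

1. D_x = -22/3  [2·signedArea(DCE) = 4/3 ∩ 2·signedArea(DEB) = 10/3]
2. D_y = -7/9  [2·signedArea(DCE) = 4/3 ∩ 2·signedArea(DEB) = 10/3]
   → D = (-22/3, -7/9)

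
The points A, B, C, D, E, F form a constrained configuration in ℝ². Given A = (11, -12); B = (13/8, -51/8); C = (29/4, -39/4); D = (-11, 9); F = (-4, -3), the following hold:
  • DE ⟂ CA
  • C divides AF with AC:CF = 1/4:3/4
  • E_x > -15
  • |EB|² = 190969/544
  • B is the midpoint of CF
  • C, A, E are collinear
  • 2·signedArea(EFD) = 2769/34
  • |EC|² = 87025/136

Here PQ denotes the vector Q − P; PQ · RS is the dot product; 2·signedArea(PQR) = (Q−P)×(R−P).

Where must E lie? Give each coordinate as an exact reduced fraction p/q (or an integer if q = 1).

1. E_x = -491/34  [C, A, E are collinear ∩ DE ⟂ CA]
2. E_y = 111/34  [C, A, E are collinear ∩ DE ⟂ CA]
   → E = (-491/34, 111/34)

E = (-491/34, 111/34)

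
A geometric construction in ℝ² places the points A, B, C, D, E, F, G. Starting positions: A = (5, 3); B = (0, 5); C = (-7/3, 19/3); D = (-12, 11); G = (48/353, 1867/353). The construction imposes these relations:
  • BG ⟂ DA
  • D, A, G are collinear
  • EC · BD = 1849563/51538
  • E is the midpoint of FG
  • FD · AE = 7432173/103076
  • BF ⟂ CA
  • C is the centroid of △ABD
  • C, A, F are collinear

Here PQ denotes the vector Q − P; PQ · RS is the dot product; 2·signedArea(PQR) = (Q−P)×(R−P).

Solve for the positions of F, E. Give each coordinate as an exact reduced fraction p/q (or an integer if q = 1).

1. F_x = 15/146  [C, A, F are collinear ∩ BF ⟂ CA]
2. F_y = 763/146  [C, A, F are collinear ∩ BF ⟂ CA]
   → F = (15/146, 763/146)
3. E_x = 12303/103076  [E is the midpoint of FG]
4. E_y = 541921/103076  [E is the midpoint of FG]
   → E = (12303/103076, 541921/103076)

E = (12303/103076, 541921/103076)
F = (15/146, 763/146)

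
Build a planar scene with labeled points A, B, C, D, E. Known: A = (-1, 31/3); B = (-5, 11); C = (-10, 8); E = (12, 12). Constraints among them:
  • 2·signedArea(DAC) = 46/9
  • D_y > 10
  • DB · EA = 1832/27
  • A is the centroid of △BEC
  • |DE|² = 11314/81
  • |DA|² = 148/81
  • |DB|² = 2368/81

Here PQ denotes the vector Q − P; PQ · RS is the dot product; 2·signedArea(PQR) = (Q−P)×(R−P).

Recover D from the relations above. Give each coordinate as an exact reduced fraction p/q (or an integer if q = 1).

1. D_x = 1/3  [DB · EA = 1832/27 ∩ 2·signedArea(DAC) = 46/9]
2. D_y = 91/9  [DB · EA = 1832/27 ∩ 2·signedArea(DAC) = 46/9]
   → D = (1/3, 91/9)

D = (1/3, 91/9)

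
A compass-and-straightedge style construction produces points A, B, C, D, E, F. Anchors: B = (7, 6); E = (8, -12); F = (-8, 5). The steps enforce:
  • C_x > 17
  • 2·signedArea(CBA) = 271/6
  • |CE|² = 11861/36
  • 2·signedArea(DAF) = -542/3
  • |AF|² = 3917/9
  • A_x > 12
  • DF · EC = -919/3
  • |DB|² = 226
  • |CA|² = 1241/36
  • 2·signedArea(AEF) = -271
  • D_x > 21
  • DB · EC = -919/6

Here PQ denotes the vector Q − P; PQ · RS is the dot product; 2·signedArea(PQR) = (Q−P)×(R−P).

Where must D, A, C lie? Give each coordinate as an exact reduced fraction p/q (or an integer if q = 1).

A = (37/3, 1/3)
C = (103/6, 11/3)
D = (22, 7)

1. A_x = 37/3  [line -17·x + -16·y + 215 = 0 ∩ |AF|² = 3917/9]
2. A_y = 1/3  [line -17·x + -16·y + 215 = 0 ∩ |AF|² = 3917/9]
   → A = (37/3, 1/3)
3. C_x = 103/6  [line 17/3·x + 16/3·y + -701/6 = 0 ∩ |CA|² = 1241/36]
4. C_y = 11/3  [line 17/3·x + 16/3·y + -701/6 = 0 ∩ |CA|² = 1241/36]
   → C = (103/6, 11/3)
5. D_x = 22  [DF · EC = -919/3 ∩ 2·signedArea(DAF) = -542/3]
6. D_y = 7  [DF · EC = -919/3 ∩ 2·signedArea(DAF) = -542/3]
   → D = (22, 7)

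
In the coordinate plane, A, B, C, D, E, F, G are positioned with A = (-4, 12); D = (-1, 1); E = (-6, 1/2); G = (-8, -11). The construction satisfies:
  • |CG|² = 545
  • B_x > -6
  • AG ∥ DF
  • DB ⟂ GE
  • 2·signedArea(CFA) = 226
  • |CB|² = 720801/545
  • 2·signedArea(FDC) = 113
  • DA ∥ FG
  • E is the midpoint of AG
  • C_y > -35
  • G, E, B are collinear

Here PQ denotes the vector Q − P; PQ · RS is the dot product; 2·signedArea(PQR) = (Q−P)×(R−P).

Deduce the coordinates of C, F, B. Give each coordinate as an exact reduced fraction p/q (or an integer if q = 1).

1. F_x = -5  [DA ∥ FG ∩ AG ∥ DF]
2. F_y = -22  [DA ∥ FG ∩ AG ∥ DF]
   → F = (-5, -22)
3. B_x = -3144/545  [G, E, B are collinear ∩ DB ⟂ GE]
4. B_y = 997/545  [G, E, B are collinear ∩ DB ⟂ GE]
   → B = (-3144/545, 997/545)
5. C_x = -12  [2·signedArea(CFA) = 226 ∩ 2·signedArea(FDC) = 113]
6. C_y = -34  [2·signedArea(CFA) = 226 ∩ 2·signedArea(FDC) = 113]
   → C = (-12, -34)

B = (-3144/545, 997/545)
C = (-12, -34)
F = (-5, -22)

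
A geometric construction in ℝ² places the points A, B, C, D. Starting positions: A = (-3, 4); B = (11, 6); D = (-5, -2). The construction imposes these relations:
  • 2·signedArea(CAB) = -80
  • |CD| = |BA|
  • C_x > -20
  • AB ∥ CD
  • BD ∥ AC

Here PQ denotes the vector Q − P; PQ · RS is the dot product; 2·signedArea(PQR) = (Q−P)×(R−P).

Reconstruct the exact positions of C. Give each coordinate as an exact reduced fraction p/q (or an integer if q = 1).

1. C_x = -19  [AB ∥ CD ∩ BD ∥ AC]
2. C_y = -4  [AB ∥ CD ∩ BD ∥ AC]
   → C = (-19, -4)

C = (-19, -4)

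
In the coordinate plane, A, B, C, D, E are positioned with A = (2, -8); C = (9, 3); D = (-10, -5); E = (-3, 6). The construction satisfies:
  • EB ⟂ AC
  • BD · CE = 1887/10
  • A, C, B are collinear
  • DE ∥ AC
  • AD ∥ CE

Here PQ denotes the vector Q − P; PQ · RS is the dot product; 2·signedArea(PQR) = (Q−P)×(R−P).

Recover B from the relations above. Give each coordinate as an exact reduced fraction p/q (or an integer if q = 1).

1. B_x = 69/10  [A, C, B are collinear ∩ EB ⟂ AC]
2. B_y = -3/10  [A, C, B are collinear ∩ EB ⟂ AC]
   → B = (69/10, -3/10)

B = (69/10, -3/10)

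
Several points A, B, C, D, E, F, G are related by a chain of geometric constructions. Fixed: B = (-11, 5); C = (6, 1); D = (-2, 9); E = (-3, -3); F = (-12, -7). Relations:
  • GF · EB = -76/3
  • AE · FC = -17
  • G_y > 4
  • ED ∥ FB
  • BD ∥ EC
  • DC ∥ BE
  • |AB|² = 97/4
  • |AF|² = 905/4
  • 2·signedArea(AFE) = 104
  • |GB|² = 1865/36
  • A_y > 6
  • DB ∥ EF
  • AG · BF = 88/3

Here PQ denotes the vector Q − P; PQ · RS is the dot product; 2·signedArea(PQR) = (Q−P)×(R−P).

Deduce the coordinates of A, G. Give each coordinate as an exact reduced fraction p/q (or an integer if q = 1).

1. A_x = -13/2  [2·signedArea(AFE) = 104 ∩ AE · FC = -17]
2. A_y = 7  [2·signedArea(AFE) = 104 ∩ AE · FC = -17]
   → A = (-13/2, 7)
3. G_x = -23/6  [GF · EB = -76/3 ∩ AG · BF = 88/3]
4. G_y = 13/3  [GF · EB = -76/3 ∩ AG · BF = 88/3]
   → G = (-23/6, 13/3)

A = (-13/2, 7)
G = (-23/6, 13/3)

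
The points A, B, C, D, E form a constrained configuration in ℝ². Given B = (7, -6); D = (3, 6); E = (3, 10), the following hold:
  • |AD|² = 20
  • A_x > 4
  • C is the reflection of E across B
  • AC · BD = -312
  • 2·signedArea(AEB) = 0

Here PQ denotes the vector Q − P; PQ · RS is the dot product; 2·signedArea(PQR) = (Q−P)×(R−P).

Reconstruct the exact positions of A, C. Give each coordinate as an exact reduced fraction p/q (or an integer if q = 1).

1. A_x = 5  [line 16·x + 4·y + -88 = 0 ∩ |AD|² = 20]
2. A_y = 2  [line 16·x + 4·y + -88 = 0 ∩ |AD|² = 20]
   → A = (5, 2)
3. C_x = 11  [C is the reflection of E across B]
4. C_y = -22  [C is the reflection of E across B]
   → C = (11, -22)

A = (5, 2)
C = (11, -22)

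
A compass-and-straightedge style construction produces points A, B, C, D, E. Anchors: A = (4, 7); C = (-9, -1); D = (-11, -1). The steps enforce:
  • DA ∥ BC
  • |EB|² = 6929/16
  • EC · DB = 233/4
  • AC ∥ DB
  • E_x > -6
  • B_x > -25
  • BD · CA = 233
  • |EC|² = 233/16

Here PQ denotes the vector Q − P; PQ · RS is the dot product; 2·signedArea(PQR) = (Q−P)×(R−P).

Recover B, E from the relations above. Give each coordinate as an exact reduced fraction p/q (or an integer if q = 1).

1. B_x = -24  [DA ∥ BC ∩ AC ∥ DB]
2. B_y = -9  [DA ∥ BC ∩ AC ∥ DB]
   → B = (-24, -9)
3. E_x = -23/4  [line 13·x + 8·y + 267/4 = 0 ∩ |EB|² = 6929/16]
4. E_y = 1  [line 13·x + 8·y + 267/4 = 0 ∩ |EB|² = 6929/16]
   → E = (-23/4, 1)

B = (-24, -9)
E = (-23/4, 1)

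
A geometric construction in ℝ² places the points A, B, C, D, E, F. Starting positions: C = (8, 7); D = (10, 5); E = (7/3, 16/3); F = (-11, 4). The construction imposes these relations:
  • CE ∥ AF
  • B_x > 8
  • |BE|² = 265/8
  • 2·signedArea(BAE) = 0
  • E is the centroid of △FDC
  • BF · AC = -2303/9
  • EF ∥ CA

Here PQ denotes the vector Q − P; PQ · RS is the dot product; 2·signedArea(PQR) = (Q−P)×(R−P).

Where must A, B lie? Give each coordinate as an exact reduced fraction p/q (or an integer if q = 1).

1. A_x = -16/3  [CE ∥ AF ∩ EF ∥ CA]
2. A_y = 17/3  [CE ∥ AF ∩ EF ∥ CA]
   → A = (-16/3, 17/3)
3. B_x = 97/12  [2·signedArea(BAE) = 0 ∩ BF · AC = -2303/9]
4. B_y = 61/12  [2·signedArea(BAE) = 0 ∩ BF · AC = -2303/9]
   → B = (97/12, 61/12)

A = (-16/3, 17/3)
B = (97/12, 61/12)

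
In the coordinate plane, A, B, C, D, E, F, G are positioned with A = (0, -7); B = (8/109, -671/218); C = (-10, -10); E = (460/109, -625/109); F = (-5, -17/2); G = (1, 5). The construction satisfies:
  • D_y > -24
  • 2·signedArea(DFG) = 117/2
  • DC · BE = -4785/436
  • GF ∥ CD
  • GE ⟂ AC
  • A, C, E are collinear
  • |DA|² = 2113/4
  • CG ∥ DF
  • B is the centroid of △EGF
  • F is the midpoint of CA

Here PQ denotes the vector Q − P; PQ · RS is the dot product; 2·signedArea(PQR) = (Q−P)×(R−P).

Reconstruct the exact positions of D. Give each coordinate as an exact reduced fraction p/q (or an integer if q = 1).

D = (-16, -47/2)

1. D_x = -16  [CG ∥ DF ∩ GF ∥ CD]
2. D_y = -47/2  [CG ∥ DF ∩ GF ∥ CD]
   → D = (-16, -47/2)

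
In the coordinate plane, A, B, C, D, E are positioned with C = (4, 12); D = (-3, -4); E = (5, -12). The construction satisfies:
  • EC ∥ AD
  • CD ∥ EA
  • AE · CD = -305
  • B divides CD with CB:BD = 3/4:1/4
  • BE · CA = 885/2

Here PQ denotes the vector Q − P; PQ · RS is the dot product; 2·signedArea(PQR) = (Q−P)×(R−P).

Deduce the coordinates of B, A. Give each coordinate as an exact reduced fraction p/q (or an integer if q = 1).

1. B_x = -5/4  [B divides CD with CB:BD = 3/4:1/4]
2. B_y = 0  [B divides CD with CB:BD = 3/4:1/4]
   → B = (-5/4, 0)
3. A_x = -2  [EC ∥ AD ∩ CD ∥ EA]
4. A_y = -28  [EC ∥ AD ∩ CD ∥ EA]
   → A = (-2, -28)

A = (-2, -28)
B = (-5/4, 0)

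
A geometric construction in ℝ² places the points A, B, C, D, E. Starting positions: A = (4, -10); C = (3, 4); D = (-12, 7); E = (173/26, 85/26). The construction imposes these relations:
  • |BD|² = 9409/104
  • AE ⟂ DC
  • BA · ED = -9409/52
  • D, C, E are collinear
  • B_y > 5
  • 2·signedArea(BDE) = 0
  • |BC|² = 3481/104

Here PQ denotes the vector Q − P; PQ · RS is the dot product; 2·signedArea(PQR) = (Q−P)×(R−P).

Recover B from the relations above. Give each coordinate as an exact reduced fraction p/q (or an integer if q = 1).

B = (-139/52, 267/52)

1. B_x = -139/52  [2·signedArea(BDE) = 0 ∩ BA · ED = -9409/52]
2. B_y = 267/52  [2·signedArea(BDE) = 0 ∩ BA · ED = -9409/52]
   → B = (-139/52, 267/52)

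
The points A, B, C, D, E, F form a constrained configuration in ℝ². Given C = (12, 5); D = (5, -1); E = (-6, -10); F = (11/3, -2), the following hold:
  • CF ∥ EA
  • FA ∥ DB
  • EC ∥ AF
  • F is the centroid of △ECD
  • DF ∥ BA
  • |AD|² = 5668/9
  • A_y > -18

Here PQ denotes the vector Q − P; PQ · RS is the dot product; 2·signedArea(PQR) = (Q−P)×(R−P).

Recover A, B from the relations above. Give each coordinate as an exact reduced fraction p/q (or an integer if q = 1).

A = (-43/3, -17)
B = (-13, -16)

1. A_x = -43/3  [EC ∥ AF ∩ CF ∥ EA]
2. A_y = -17  [EC ∥ AF ∩ CF ∥ EA]
   → A = (-43/3, -17)
3. B_x = -13  [DF ∥ BA ∩ FA ∥ DB]
4. B_y = -16  [DF ∥ BA ∩ FA ∥ DB]
   → B = (-13, -16)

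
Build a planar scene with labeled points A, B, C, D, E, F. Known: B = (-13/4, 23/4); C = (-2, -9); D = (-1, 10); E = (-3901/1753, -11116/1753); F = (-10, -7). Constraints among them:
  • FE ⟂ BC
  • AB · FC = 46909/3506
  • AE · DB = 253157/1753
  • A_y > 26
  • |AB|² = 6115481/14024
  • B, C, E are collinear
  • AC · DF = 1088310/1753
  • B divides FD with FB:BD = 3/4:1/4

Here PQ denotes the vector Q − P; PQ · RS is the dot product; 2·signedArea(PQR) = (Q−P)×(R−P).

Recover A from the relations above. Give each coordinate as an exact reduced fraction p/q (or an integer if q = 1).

1. A_x = 395/1753  [AE · DB = 253157/1753 ∩ AB · FC = 46909/3506]
2. A_y = 46176/1753  [AE · DB = 253157/1753 ∩ AB · FC = 46909/3506]
   → A = (395/1753, 46176/1753)

A = (395/1753, 46176/1753)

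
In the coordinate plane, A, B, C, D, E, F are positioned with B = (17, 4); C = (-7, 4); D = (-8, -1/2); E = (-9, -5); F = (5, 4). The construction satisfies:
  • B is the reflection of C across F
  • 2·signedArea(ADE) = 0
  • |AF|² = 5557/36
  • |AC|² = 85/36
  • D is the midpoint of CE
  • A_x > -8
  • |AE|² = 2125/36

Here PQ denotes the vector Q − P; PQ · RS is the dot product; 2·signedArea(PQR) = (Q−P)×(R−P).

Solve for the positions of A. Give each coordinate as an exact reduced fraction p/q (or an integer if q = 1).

1. A_x = -22/3  [line 9/2·x + -1·y + 71/2 = 0 ∩ |AE|² = 2125/36]
2. A_y = 5/2  [line 9/2·x + -1·y + 71/2 = 0 ∩ |AE|² = 2125/36]
   → A = (-22/3, 5/2)

A = (-22/3, 5/2)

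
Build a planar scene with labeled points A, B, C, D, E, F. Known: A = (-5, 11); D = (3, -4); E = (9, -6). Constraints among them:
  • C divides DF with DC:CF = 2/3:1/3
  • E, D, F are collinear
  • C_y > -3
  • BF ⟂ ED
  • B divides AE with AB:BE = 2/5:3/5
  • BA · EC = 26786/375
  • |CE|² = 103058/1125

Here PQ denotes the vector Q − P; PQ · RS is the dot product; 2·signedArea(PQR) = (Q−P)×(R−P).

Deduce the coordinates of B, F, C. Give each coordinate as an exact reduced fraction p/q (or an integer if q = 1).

1. B_x = 3/5  [B divides AE with AB:BE = 2/5:3/5]
2. B_y = 21/5  [B divides AE with AB:BE = 2/5:3/5]
   → B = (3/5, 21/5)
3. F_x = -81/50  [E, D, F are collinear ∩ BF ⟂ ED]
4. F_y = -123/50  [E, D, F are collinear ∩ BF ⟂ ED]
   → F = (-81/50, -123/50)
5. C_x = -2/25  [C divides DF with DC:CF = 2/3:1/3]
6. C_y = -223/75  [C divides DF with DC:CF = 2/3:1/3]
   → C = (-2/25, -223/75)

B = (3/5, 21/5)
C = (-2/25, -223/75)
F = (-81/50, -123/50)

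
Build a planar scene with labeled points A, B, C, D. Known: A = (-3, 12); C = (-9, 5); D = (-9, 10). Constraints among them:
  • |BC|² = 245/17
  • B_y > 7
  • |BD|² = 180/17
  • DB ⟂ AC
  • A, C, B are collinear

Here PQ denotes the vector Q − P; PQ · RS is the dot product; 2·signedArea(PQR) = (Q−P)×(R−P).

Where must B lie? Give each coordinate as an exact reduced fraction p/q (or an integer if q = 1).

B = (-111/17, 134/17)

1. B_x = -111/17  [A, C, B are collinear ∩ DB ⟂ AC]
2. B_y = 134/17  [A, C, B are collinear ∩ DB ⟂ AC]
   → B = (-111/17, 134/17)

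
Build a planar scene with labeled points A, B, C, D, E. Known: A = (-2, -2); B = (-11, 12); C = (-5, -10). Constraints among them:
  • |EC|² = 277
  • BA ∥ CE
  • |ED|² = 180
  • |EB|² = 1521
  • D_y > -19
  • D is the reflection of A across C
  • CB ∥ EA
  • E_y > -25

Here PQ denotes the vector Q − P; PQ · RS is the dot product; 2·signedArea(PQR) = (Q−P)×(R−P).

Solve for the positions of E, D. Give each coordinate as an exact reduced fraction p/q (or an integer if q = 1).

D = (-8, -18)
E = (4, -24)

1. E_x = 4  [CB ∥ EA ∩ BA ∥ CE]
2. E_y = -24  [CB ∥ EA ∩ BA ∥ CE]
   → E = (4, -24)
3. D_x = -8  [D is the reflection of A across C]
4. D_y = -18  [D is the reflection of A across C]
   → D = (-8, -18)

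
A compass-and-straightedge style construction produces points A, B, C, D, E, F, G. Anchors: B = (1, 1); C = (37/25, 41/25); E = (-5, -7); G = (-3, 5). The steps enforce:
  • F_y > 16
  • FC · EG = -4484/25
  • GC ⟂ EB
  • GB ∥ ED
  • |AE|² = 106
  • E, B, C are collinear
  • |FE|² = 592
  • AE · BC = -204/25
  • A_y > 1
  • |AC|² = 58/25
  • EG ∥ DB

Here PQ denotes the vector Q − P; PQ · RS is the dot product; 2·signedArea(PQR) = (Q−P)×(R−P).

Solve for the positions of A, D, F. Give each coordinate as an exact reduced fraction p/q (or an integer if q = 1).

1. A_x = 0  [line -12/25·x + -16/25·y + 32/25 = 0 ∩ |AC|² = 58/25]
2. A_y = 2  [line -12/25·x + -16/25·y + 32/25 = 0 ∩ |AC|² = 58/25]
   → A = (0, 2)
3. D_x = -1  [EG ∥ DB ∩ GB ∥ ED]
4. D_y = -11  [EG ∥ DB ∩ GB ∥ ED]
   → D = (-1, -11)
5. F_x = -1  [line -2·x + -12·y + 202 = 0 ∩ |FE|² = 592]
6. F_y = 17  [line -2·x + -12·y + 202 = 0 ∩ |FE|² = 592]
   → F = (-1, 17)

A = (0, 2)
D = (-1, -11)
F = (-1, 17)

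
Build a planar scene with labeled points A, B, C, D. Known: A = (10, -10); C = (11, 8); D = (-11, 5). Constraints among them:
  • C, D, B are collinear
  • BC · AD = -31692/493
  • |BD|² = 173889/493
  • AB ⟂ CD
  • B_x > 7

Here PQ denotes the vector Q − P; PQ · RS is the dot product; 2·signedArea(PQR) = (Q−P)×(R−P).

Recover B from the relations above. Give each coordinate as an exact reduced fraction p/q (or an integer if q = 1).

B = (3751/493, 3716/493)

1. B_x = 3751/493  [C, D, B are collinear ∩ AB ⟂ CD]
2. B_y = 3716/493  [C, D, B are collinear ∩ AB ⟂ CD]
   → B = (3751/493, 3716/493)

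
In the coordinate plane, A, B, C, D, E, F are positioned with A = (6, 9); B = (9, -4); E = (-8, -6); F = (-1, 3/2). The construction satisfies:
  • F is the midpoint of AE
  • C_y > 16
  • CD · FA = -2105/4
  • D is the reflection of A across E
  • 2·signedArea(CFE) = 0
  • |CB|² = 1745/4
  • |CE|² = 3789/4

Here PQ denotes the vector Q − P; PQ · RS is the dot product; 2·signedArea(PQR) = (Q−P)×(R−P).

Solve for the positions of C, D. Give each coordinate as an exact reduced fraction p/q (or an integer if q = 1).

1. C_x = 13  [line 15/2·x + -7·y + 18 = 0 ∩ |CE|² = 3789/4]
2. C_y = 33/2  [line 15/2·x + -7·y + 18 = 0 ∩ |CE|² = 3789/4]
   → C = (13, 33/2)
3. D_x = -22  [D is the reflection of A across E]
4. D_y = -21  [D is the reflection of A across E]
   → D = (-22, -21)

C = (13, 33/2)
D = (-22, -21)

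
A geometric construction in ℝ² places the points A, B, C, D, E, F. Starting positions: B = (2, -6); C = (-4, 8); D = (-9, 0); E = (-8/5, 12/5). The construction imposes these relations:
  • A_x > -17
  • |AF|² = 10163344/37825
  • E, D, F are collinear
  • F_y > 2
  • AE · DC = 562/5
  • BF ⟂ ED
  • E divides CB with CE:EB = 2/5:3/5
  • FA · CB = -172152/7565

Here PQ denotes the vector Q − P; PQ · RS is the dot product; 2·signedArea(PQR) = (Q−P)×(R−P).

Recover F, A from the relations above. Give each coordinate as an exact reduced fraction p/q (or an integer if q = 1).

1. F_x = -1222/1513  [E, D, F are collinear ∩ BF ⟂ ED]
2. F_y = 4020/1513  [E, D, F are collinear ∩ BF ⟂ ED]
   → F = (-1222/1513, 4020/1513)
3. A_x = -82/5  [AE · DC = 562/5 ∩ FA · CB = -172152/7565]
4. A_y = -12/5  [AE · DC = 562/5 ∩ FA · CB = -172152/7565]
   → A = (-82/5, -12/5)

A = (-82/5, -12/5)
F = (-1222/1513, 4020/1513)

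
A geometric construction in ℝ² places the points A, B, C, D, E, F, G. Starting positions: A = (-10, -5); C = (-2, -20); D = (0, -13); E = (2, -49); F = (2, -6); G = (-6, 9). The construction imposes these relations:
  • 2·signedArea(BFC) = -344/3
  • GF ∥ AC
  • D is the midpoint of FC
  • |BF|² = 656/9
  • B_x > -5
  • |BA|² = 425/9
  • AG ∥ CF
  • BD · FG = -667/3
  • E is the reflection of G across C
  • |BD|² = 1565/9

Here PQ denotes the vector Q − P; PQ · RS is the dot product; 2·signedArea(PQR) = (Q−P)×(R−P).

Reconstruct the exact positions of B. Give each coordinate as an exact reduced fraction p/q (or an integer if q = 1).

1. B_x = -14/3  [BD · FG = -667/3 ∩ 2·signedArea(BFC) = -344/3]
2. B_y = -2/3  [BD · FG = -667/3 ∩ 2·signedArea(BFC) = -344/3]
   → B = (-14/3, -2/3)

B = (-14/3, -2/3)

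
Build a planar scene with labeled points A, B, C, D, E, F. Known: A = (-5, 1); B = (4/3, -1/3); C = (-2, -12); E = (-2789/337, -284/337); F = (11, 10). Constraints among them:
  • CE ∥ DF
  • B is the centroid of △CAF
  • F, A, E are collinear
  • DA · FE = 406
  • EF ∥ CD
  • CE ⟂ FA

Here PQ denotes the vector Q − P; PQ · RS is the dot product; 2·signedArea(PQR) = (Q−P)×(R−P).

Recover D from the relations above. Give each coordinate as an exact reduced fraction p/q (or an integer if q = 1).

D = (5822/337, -390/337)

1. D_x = 5822/337  [CE ∥ DF ∩ EF ∥ CD]
2. D_y = -390/337  [CE ∥ DF ∩ EF ∥ CD]
   → D = (5822/337, -390/337)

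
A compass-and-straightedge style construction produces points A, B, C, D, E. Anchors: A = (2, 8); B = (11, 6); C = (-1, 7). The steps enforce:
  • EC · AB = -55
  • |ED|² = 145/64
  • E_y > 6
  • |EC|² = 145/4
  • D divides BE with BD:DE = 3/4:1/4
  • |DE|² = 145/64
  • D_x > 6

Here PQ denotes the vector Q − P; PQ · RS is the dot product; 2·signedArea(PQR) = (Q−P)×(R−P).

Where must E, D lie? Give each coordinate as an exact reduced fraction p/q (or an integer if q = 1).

1. E_x = 5  [line -9·x + 2·y + 32 = 0 ∩ |EC|² = 145/4]
2. E_y = 13/2  [line -9·x + 2·y + 32 = 0 ∩ |EC|² = 145/4]
   → E = (5, 13/2)
3. D_x = 13/2  [D divides BE with BD:DE = 3/4:1/4]
4. D_y = 51/8  [D divides BE with BD:DE = 3/4:1/4]
   → D = (13/2, 51/8)

D = (13/2, 51/8)
E = (5, 13/2)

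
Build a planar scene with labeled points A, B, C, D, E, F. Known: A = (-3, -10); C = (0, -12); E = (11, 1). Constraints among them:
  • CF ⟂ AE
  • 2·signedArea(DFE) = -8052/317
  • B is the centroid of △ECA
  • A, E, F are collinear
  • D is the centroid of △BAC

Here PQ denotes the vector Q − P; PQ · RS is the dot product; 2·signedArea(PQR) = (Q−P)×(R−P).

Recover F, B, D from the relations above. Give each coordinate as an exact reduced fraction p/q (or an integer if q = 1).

1. F_x = -671/317  [A, E, F are collinear ∩ CF ⟂ AE]
2. F_y = -2950/317  [A, E, F are collinear ∩ CF ⟂ AE]
   → F = (-671/317, -2950/317)
3. B_x = 8/3  [B is the centroid of △ECA]
4. B_y = -7  [B is the centroid of △ECA]
   → B = (8/3, -7)
5. D_x = -1/9  [D is the centroid of △BAC]
6. D_y = -29/3  [D is the centroid of △BAC]
   → D = (-1/9, -29/3)

B = (8/3, -7)
D = (-1/9, -29/3)
F = (-671/317, -2950/317)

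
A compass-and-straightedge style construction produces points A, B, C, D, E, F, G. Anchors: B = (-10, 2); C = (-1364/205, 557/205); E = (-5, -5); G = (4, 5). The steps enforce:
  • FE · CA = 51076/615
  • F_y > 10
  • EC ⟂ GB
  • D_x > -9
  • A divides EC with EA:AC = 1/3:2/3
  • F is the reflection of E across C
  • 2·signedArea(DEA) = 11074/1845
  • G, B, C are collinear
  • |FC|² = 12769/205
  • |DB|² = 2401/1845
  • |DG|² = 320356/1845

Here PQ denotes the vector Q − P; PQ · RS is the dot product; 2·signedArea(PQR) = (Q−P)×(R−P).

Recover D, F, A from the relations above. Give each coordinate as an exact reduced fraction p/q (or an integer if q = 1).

1. F_x = -1703/205  [F is the reflection of E across C]
2. F_y = 2139/205  [F is the reflection of E across C]
   → F = (-1703/205, 2139/205)
3. A_x = -1138/205  [A divides EC with EA:AC = 1/3:2/3]
4. A_y = -1493/615  [A divides EC with EA:AC = 1/3:2/3]
   → A = (-1138/205, -1493/615)
5. D_x = -5464/615  [line -1582/615·x + -113/205·y + -39889/1845 = 0 ∩ |DG|² = 320356/1845]
6. D_y = 459/205  [line -1582/615·x + -113/205·y + -39889/1845 = 0 ∩ |DG|² = 320356/1845]
   → D = (-5464/615, 459/205)

A = (-1138/205, -1493/615)
D = (-5464/615, 459/205)
F = (-1703/205, 2139/205)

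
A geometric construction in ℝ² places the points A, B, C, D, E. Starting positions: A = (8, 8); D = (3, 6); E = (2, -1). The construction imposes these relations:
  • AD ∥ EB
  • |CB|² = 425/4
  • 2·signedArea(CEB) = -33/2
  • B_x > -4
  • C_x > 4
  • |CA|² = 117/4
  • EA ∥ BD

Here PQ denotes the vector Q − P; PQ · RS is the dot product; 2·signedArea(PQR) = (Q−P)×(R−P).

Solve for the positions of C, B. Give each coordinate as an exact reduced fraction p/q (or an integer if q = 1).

B = (-3, -3)
C = (5, 7/2)

1. B_x = -3  [EA ∥ BD ∩ AD ∥ EB]
2. B_y = -3  [EA ∥ BD ∩ AD ∥ EB]
   → B = (-3, -3)
3. C_x = 5  [line 2·x + -5·y + 15/2 = 0 ∩ |CB|² = 425/4]
4. C_y = 7/2  [line 2·x + -5·y + 15/2 = 0 ∩ |CB|² = 425/4]
   → C = (5, 7/2)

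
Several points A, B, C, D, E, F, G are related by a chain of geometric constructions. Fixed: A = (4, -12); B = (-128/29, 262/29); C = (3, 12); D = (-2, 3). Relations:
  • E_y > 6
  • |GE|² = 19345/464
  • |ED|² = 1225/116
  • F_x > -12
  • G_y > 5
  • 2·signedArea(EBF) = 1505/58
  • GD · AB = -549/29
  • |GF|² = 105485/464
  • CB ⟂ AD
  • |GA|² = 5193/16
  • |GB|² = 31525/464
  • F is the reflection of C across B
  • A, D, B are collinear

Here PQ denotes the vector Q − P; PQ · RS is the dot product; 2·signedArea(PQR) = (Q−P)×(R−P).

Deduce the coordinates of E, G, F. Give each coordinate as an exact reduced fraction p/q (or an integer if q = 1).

1. G_x = 13/4  [line 244/29·x + -610/29·y + 2867/29 = 0 ∩ |GB|² = 31525/464]
2. G_y = 6  [line 244/29·x + -610/29·y + 2867/29 = 0 ∩ |GB|² = 31525/464]
   → G = (13/4, 6)
3. F_x = -343/29  [F is the reflection of C across B]
4. F_y = 176/29  [F is the reflection of C across B]
   → F = (-343/29, 176/29)
5. E_x = -93/29  [line 86/29·x + -215/29·y + 3139/58 = 0 ∩ |ED|² = 1225/116]
6. E_y = 349/58  [line 86/29·x + -215/29·y + 3139/58 = 0 ∩ |ED|² = 1225/116]
   → E = (-93/29, 349/58)

E = (-93/29, 349/58)
F = (-343/29, 176/29)
G = (13/4, 6)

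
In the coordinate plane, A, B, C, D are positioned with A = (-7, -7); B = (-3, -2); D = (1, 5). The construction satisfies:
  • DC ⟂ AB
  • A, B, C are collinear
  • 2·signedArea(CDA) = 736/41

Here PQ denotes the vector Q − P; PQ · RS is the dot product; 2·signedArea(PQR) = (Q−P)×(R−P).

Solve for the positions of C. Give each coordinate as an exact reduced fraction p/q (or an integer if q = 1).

1. C_x = 81/41  [A, B, C are collinear ∩ DC ⟂ AB]
2. C_y = 173/41  [A, B, C are collinear ∩ DC ⟂ AB]
   → C = (81/41, 173/41)

C = (81/41, 173/41)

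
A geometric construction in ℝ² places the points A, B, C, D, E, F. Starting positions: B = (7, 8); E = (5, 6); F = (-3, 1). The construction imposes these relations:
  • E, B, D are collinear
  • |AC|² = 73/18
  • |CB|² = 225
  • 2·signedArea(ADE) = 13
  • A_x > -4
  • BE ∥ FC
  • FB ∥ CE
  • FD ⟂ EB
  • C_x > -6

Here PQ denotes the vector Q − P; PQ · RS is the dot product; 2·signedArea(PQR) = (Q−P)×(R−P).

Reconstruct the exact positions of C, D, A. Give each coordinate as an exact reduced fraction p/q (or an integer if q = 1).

1. C_x = -5  [FB ∥ CE ∩ BE ∥ FC]
2. C_y = -1  [FB ∥ CE ∩ BE ∥ FC]
   → C = (-5, -1)
3. D_x = -3/2  [E, B, D are collinear ∩ FD ⟂ EB]
4. D_y = -1/2  [E, B, D are collinear ∩ FD ⟂ EB]
   → D = (-3/2, -1/2)
5. A_x = -19/6  [line -13/2·x + 13/2·y + -39/2 = 0 ∩ |AC|² = 73/18]
6. A_y = -1/6  [line -13/2·x + 13/2·y + -39/2 = 0 ∩ |AC|² = 73/18]
   → A = (-19/6, -1/6)

A = (-19/6, -1/6)
C = (-5, -1)
D = (-3/2, -1/2)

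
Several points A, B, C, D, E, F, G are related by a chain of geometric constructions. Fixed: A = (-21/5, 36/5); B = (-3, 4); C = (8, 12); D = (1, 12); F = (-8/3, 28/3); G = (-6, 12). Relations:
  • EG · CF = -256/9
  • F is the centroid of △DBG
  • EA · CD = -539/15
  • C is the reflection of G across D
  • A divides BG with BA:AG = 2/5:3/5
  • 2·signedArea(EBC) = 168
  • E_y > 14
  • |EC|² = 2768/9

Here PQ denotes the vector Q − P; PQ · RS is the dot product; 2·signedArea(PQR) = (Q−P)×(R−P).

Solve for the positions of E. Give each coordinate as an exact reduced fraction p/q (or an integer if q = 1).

E = (-28/3, 44/3)

1. E_x = -28/3  [EA · CD = -539/15 ∩ 2·signedArea(EBC) = 168]
2. E_y = 44/3  [EA · CD = -539/15 ∩ 2·signedArea(EBC) = 168]
   → E = (-28/3, 44/3)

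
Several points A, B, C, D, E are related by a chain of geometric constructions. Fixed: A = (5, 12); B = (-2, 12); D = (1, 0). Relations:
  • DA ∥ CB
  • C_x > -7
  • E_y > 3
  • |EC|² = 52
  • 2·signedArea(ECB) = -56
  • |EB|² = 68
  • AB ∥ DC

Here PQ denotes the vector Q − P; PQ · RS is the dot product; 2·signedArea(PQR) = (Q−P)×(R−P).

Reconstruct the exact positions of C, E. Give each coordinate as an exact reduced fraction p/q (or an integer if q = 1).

C = (-6, 0)
E = (0, 4)

1. C_x = -6  [DA ∥ CB ∩ AB ∥ DC]
2. C_y = 0  [DA ∥ CB ∩ AB ∥ DC]
   → C = (-6, 0)
3. E_x = 0  [line -12·x + 4·y + -16 = 0 ∩ |EC|² = 52]
4. E_y = 4  [line -12·x + 4·y + -16 = 0 ∩ |EC|² = 52]
   → E = (0, 4)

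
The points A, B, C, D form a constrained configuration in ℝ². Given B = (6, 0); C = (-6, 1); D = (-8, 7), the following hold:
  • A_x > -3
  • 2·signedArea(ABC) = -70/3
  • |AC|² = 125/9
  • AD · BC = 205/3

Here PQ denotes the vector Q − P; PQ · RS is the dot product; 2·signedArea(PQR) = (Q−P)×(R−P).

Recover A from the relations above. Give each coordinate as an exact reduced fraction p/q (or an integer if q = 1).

1. A_x = -8/3  [2·signedArea(ABC) = -70/3 ∩ AD · BC = 205/3]
2. A_y = 8/3  [2·signedArea(ABC) = -70/3 ∩ AD · BC = 205/3]
   → A = (-8/3, 8/3)

A = (-8/3, 8/3)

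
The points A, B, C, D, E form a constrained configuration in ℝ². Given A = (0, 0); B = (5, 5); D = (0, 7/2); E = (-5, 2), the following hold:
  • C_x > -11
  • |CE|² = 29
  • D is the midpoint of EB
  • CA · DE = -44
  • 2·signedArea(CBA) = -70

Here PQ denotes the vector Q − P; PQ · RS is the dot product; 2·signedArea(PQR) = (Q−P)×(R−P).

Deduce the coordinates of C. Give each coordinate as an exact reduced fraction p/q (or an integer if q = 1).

1. C_x = -10  [CA · DE = -44 ∩ 2·signedArea(CBA) = -70]
2. C_y = 4  [CA · DE = -44 ∩ 2·signedArea(CBA) = -70]
   → C = (-10, 4)

C = (-10, 4)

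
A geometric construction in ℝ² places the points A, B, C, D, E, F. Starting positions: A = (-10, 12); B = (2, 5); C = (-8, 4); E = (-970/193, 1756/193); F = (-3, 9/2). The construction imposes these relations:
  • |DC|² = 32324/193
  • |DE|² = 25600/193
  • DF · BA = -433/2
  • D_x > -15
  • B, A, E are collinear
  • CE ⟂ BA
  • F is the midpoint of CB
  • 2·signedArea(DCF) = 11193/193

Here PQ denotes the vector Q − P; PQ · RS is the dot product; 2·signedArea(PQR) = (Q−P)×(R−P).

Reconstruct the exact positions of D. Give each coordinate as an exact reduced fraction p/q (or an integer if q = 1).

D = (-2890/193, 2876/193)

1. D_x = -2890/193  [DF · BA = -433/2 ∩ 2·signedArea(DCF) = 11193/193]
2. D_y = 2876/193  [DF · BA = -433/2 ∩ 2·signedArea(DCF) = 11193/193]
   → D = (-2890/193, 2876/193)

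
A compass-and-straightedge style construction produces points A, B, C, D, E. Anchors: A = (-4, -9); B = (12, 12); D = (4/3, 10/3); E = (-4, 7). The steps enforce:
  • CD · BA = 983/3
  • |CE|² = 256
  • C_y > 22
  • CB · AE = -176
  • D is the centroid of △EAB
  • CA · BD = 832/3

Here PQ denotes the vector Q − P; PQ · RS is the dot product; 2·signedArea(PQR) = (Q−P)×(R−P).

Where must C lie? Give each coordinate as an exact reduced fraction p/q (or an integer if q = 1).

1. C_x = -4  [CD · BA = 983/3 ∩ CB · AE = -176]
2. C_y = 23  [CD · BA = 983/3 ∩ CB · AE = -176]
   → C = (-4, 23)

C = (-4, 23)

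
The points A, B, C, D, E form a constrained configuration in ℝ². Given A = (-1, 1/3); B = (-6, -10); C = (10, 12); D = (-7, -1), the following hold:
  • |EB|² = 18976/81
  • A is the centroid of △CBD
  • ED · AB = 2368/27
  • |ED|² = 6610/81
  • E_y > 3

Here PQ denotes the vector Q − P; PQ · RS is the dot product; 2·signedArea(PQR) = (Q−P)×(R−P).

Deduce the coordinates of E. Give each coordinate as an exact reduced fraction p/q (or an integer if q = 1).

E = (2/3, 34/9)

1. E_x = 2/3  [line 5·x + 31/3·y + -1144/27 = 0 ∩ |EB|² = 18976/81]
2. E_y = 34/9  [line 5·x + 31/3·y + -1144/27 = 0 ∩ |EB|² = 18976/81]
   → E = (2/3, 34/9)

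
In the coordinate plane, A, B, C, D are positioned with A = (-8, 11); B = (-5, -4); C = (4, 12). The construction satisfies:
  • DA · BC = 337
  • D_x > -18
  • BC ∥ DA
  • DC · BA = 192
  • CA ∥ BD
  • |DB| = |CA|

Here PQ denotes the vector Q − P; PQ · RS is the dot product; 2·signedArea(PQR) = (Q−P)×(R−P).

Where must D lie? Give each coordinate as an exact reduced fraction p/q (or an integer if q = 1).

D = (-17, -5)

1. D_x = -17  [BC ∥ DA ∩ CA ∥ BD]
2. D_y = -5  [BC ∥ DA ∩ CA ∥ BD]
   → D = (-17, -5)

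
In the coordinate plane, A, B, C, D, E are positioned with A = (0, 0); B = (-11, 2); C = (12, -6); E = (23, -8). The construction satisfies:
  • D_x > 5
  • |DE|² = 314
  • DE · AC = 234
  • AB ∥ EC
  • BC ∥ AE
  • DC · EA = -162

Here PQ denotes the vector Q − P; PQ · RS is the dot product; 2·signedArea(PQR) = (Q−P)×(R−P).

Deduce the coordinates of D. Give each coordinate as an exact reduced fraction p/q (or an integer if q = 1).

D = (6, -3)

1. D_x = 6  [DC · EA = -162 ∩ DE · AC = 234]
2. D_y = -3  [DC · EA = -162 ∩ DE · AC = 234]
   → D = (6, -3)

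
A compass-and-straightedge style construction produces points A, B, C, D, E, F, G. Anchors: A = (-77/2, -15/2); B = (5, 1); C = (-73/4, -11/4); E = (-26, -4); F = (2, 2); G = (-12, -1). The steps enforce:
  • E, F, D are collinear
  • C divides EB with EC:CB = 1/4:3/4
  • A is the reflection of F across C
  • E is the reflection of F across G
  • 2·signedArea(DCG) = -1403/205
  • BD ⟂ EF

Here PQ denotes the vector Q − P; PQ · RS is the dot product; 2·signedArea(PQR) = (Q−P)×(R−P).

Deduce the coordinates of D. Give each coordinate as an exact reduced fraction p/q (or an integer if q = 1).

1. D_x = 956/205  [E, F, D are collinear ∩ BD ⟂ EF]
2. D_y = 527/205  [E, F, D are collinear ∩ BD ⟂ EF]
   → D = (956/205, 527/205)

D = (956/205, 527/205)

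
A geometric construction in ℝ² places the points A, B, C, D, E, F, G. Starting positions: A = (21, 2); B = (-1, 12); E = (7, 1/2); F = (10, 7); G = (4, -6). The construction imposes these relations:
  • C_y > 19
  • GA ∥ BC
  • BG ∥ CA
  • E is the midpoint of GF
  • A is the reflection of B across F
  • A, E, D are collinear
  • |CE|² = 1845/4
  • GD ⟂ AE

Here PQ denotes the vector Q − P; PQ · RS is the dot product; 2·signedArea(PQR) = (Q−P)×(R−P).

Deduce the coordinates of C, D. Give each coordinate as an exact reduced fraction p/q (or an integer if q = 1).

C = (16, 20)
D = (2653/793, 86/793)

1. C_x = 16  [BG ∥ CA ∩ GA ∥ BC]
2. C_y = 20  [BG ∥ CA ∩ GA ∥ BC]
   → C = (16, 20)
3. D_x = 2653/793  [A, E, D are collinear ∩ GD ⟂ AE]
4. D_y = 86/793  [A, E, D are collinear ∩ GD ⟂ AE]
   → D = (2653/793, 86/793)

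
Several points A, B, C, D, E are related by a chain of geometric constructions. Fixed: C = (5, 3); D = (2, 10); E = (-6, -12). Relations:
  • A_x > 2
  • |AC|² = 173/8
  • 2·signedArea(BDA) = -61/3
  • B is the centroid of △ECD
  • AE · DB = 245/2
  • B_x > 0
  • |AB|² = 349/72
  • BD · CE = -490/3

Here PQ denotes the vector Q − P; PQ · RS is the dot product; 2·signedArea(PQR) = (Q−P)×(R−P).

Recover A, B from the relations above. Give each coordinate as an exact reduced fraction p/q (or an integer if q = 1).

A = (9/4, -3/4)
B = (1/3, 1/3)

1. B_x = 1/3  [B is the centroid of △ECD]
2. B_y = 1/3  [B is the centroid of △ECD]
   → B = (1/3, 1/3)
3. A_x = 9/4  [AE · DB = 245/2 ∩ 2·signedArea(BDA) = -61/3]
4. A_y = -3/4  [AE · DB = 245/2 ∩ 2·signedArea(BDA) = -61/3]
   → A = (9/4, -3/4)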